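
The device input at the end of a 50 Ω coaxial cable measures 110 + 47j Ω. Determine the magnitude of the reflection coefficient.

Γ = (Z_L − Z_0)/(Z_L + Z_0) = (60 + j47)/(160 + j47)
|Γ| = 76.2/167

|Γ| ≈ 0.457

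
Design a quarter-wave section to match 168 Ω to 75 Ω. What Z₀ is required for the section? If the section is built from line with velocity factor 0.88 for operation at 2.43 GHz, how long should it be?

Z_qwt = √(Z_0·R_L) = √(75 × 168) = √12600
λ = 0.88·c/f = 0.109 m, so l = λ/4 = 0.0272 m

Z_qwt ≈ 112 Ω; length ≈ 2.72 cm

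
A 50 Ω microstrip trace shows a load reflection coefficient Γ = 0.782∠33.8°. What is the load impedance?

Z_L ≈ 62.3 + j139 Ω

Z_L = Z_0·(1 + Γ)/(1 − Γ) = 50·(1.65 + j0.435)/(0.35 − j0.435)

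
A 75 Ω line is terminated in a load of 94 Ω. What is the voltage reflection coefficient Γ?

Γ = 0.112

Γ = (Z_L − Z_0)/(Z_L + Z_0) = (94 − 75)/(94 + 75) = 19/169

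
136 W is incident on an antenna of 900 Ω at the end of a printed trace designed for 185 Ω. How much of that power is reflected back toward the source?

Γ = (900 − 185)/(900 + 185) = 0.659
|Γ|² = 0.434
P_refl = |Γ|²·P_inc = 59.1 W, P_del = (1 − |Γ|²)·P_inc = 76.9 W

P_reflected ≈ 59.1 W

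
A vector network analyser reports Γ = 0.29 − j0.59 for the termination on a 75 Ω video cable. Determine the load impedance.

Z_L ≈ 50 − j104 Ω

Z_L = Z_0·(1 + Γ)/(1 − Γ) = 75·(1.29 − j0.59)/(0.71 + j0.59)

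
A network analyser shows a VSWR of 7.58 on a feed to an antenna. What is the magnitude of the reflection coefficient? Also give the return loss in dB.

|Γ| ≈ 0.767; return loss ≈ 2.31 dB

|Γ| = (S − 1)/(S + 1) = (7.58 − 1)/(7.58 + 1) = 6.58/8.58
RL = −20·log₁₀|Γ| = −20·log₁₀(0.767)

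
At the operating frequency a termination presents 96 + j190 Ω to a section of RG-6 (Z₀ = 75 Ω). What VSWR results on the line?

Γ = (Z_L − Z_0)/(Z_L + Z_0) = (21 + j190)/(171 + j190)
|Γ| = 191/256 = 0.748
VSWR = (1 + |Γ|)/(1 − |Γ|) = 1.75/0.252

VSWR ≈ 6.93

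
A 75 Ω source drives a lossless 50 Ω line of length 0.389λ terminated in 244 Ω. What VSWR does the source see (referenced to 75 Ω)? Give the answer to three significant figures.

VSWR ≈ 4.97

βl = 2π × 0.389 = 140°
tan(βl) = -0.838
Z_in = Z_0·(Z_L + jZ_0·tanβl)/(Z_0 + jZ_L·tanβl) = 23.4 + j53.9 Ω
Γ_s = (Z_in − Z_s)/(Z_in + Z_s) = (-51.6 + j53.9)/(98.4 + j53.9), |Γ_s| = 0.665
VSWR = (1 + |Γ_s|)/(1 − |Γ_s|)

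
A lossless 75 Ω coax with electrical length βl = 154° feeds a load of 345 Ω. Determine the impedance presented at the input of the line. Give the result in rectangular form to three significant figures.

Z_in ≈ 70.8 + j122 Ω

tan(βl) = tan(154°) = -0.488
Z_in = Z_0·(Z_L + jZ_0·tanβl)/(Z_0 + jZ_L·tanβl)
     = 75·(345 − j36.6)/(75 − j168)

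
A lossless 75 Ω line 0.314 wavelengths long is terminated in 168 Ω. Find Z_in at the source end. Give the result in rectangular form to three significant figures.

Z_in ≈ 38.2 + j24.7 Ω

βl = 2π × 0.314 = 113°
tan(βl) = tan(113°) = -2.35
Z_in = Z_0·(Z_L + jZ_0·tanβl)/(Z_0 + jZ_L·tanβl)
     = 75·(168 − j176)/(75 − j395)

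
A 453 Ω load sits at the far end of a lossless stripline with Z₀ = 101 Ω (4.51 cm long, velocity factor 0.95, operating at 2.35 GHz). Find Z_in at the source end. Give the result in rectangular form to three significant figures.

Z_in ≈ 41.4 + j88.2 Ω

λ = v/f = 0.95·c / 2.35 GHz = 0.121 m
βl = 2π·l/λ = 2π × 0.372 = 134°
tan(βl) = tan(134°) = -1.04
Z_in = Z_0·(Z_L + jZ_0·tanβl)/(Z_0 + jZ_L·tanβl)
     = 101·(453 − j105)/(101 − j471)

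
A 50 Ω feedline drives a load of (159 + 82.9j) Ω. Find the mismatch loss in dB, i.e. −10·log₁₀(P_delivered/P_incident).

Γ = (109 + j82.9)/(209 + j82.9), |Γ| = 0.609
|Γ|² = 0.371, so P_del/P_inc = 1 − |Γ|² = 0.629
ML = −10·log₁₀(1 − |Γ|²)

mismatch loss ≈ 2.01 dB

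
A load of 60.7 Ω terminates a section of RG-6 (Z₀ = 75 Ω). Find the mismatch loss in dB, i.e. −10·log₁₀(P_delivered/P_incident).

Γ = (60.7 − 75)/(60.7 + 75) = -0.105
|Γ|² = 0.0111, so P_del/P_inc = 1 − |Γ|² = 0.989
ML = −10·log₁₀(1 − |Γ|²)

mismatch loss ≈ 0.0485 dB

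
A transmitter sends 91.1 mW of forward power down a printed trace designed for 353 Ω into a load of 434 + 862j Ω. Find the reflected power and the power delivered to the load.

P_reflected ≈ 50.1 mW; P_delivered ≈ 41 mW

|Γ| = |(81 + j862)/(787 + j862)| = 0.742
|Γ|² = 0.55
P_refl = |Γ|²·P_inc = 50.1 mW, P_del = (1 − |Γ|²)·P_inc = 41 mW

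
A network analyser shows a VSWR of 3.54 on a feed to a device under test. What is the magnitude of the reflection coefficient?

|Γ| ≈ 0.559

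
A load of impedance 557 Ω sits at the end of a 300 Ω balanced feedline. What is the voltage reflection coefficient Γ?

Γ = 0.3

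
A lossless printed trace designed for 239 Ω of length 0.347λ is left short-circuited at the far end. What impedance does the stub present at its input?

βl = 2π × 0.347 = 125°
tan(βl) = -1.43
For a short-circuited stub, Z_in = jZ_0·tan(βl)

Z_in ≈ −j342 Ω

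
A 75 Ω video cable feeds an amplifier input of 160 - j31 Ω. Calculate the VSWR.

Γ = (Z_L − Z_0)/(Z_L + Z_0) = (85 − j31)/(235 − j31)
|Γ| = 90.5/237 = 0.382
VSWR = (1 + |Γ|)/(1 − |Γ|) = 1.38/0.618

VSWR ≈ 2.23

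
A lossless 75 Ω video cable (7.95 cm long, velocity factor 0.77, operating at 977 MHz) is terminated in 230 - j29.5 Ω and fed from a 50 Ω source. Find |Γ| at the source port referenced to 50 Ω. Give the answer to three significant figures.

|Γ| ≈ 0.492

λ = v/f = 0.77·c / 977 MHz = 0.236 m
βl = 2π·l/λ = 2π × 0.336 = 121°
tan(βl) = -1.66
Z_in = Z_0·(Z_L + jZ_0·tanβl)/(Z_0 + jZ_L·tanβl) = 33.2 + j42.9 Ω
Γ_s = (Z_in − Z_s)/(Z_in + Z_s) = (-16.8 + j42.9)/(83.2 + j42.9), |Γ_s| = 0.492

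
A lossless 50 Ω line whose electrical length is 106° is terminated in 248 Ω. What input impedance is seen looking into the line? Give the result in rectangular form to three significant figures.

tan(βl) = tan(106°) = -3.49
Z_in = Z_0·(Z_L + jZ_0·tanβl)/(Z_0 + jZ_L·tanβl)
     = 50·(248 − j174)/(50 − j865)

Z_in ≈ 10.9 + j13.7 Ω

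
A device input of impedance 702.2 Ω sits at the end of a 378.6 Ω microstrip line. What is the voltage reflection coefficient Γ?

Γ = 0.299

Γ = (Z_L − Z_0)/(Z_L + Z_0) = (702.2 − 378.6)/(702.2 + 378.6) = 323.6/1081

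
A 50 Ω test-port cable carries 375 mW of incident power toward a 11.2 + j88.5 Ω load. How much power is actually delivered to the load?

P_delivered ≈ 72.6 mW

|Γ| = |(-38.8 + j88.5)/(61.2 + j88.5)| = 0.898
|Γ|² = 0.807
P_refl = |Γ|²·P_inc = 302 mW, P_del = (1 − |Γ|²)·P_inc = 72.6 mW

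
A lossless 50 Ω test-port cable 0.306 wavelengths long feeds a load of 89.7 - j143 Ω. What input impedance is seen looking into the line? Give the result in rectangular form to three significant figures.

Z_in ≈ 10.8 + j33.4 Ω

βl = 2π × 0.306 = 110°
tan(βl) = tan(110°) = -2.72
Z_in = Z_0·(Z_L + jZ_0·tanβl)/(Z_0 + jZ_L·tanβl)
     = 50·(89.7 − j279)/(-340 − j244)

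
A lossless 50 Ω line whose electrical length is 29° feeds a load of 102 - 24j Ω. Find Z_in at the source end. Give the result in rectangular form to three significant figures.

tan(βl) = tan(29°) = 0.554
Z_in = Z_0·(Z_L + jZ_0·tanβl)/(Z_0 + jZ_L·tanβl)
     = 50·(102 + j3.72)/(63.3 + j56.5)

Z_in ≈ 46.3 − j38.4 Ω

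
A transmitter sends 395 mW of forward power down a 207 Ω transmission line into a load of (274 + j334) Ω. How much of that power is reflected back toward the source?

|Γ| = |(67 + j334)/(481 + j334)| = 0.582
|Γ|² = 0.338
P_refl = |Γ|²·P_inc = 134 mW, P_del = (1 − |Γ|²)·P_inc = 261 mW

P_reflected ≈ 134 mW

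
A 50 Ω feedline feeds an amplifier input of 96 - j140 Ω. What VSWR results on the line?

VSWR ≈ 6.37

Γ = (Z_L − Z_0)/(Z_L + Z_0) = (46 − j140)/(146 − j140)
|Γ| = 147/202 = 0.729
VSWR = (1 + |Γ|)/(1 − |Γ|) = 1.73/0.271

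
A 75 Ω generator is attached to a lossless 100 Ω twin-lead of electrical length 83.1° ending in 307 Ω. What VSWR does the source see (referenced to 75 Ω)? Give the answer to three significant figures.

tan(βl) = 8.26
Z_in = Z_0·(Z_L + jZ_0·tanβl)/(Z_0 + jZ_L·tanβl) = 33 − j10.8 Ω
Γ_s = (Z_in − Z_s)/(Z_in + Z_s) = (-42 − j10.8)/(108 − j10.8), |Γ_s| = 0.4
VSWR = (1 + |Γ_s|)/(1 − |Γ_s|)

VSWR ≈ 2.33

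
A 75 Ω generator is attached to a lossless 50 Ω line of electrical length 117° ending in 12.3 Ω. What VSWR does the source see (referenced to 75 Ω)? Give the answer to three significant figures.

VSWR ≈ 3.44

tan(βl) = -1.96
Z_in = Z_0·(Z_L + jZ_0·tanβl)/(Z_0 + jZ_L·tanβl) = 48.4 − j74.8 Ω
Γ_s = (Z_in − Z_s)/(Z_in + Z_s) = (-26.6 − j74.8)/(123 − j74.8), |Γ_s| = 0.55
VSWR = (1 + |Γ_s|)/(1 − |Γ_s|)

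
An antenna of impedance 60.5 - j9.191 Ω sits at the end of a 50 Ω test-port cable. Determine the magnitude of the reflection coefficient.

Γ = (Z_L − Z_0)/(Z_L + Z_0) = (10.5 − j9.191)/(110.5 − j9.191)
|Γ| = 14/111

|Γ| ≈ 0.126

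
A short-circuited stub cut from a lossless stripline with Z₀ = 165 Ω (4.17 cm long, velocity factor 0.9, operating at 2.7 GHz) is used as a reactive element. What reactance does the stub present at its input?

λ = v/f = 0.9·c / 2.7 GHz = 0.1 m
βl = 2π·l/λ = 2π × 0.417 = 150°
tan(βl) = -0.575
For a short-circuited stub, Z_in = jZ_0·tan(βl)

X_in ≈ -94.8 Ω (capacitive)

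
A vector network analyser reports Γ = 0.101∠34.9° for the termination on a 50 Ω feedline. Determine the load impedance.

Z_L ≈ 58.6 + j6.84 Ω

Z_L = Z_0·(1 + Γ)/(1 − Γ) = 50·(1.08 + j0.0578)/(0.917 − j0.0578)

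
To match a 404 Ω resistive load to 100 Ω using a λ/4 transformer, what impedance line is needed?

Z_qwt ≈ 201 Ω

Z_qwt = √(Z_0·R_L) = √(100 × 404) = √40400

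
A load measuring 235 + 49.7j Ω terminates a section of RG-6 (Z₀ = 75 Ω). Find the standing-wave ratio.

Γ = (Z_L − Z_0)/(Z_L + Z_0) = (160 + j49.7)/(310 + j49.7)
|Γ| = 168/314 = 0.534
VSWR = (1 + |Γ|)/(1 − |Γ|) = 1.53/0.466

VSWR ≈ 3.29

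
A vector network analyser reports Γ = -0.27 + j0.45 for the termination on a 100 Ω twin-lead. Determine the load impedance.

Z_L = Z_0·(1 + Γ)/(1 − Γ) = 100·(0.73 + j0.45)/(1.27 − j0.45)

Z_L ≈ 39.9 + j49.6 Ω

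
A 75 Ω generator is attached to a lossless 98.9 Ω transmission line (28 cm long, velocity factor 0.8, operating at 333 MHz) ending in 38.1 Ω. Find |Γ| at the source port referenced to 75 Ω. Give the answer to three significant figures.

|Γ| ≈ 0.446

λ = v/f = 0.8·c / 333 MHz = 0.721 m
βl = 2π·l/λ = 2π × 0.389 = 140°
tan(βl) = -0.843
Z_in = Z_0·(Z_L + jZ_0·tanβl)/(Z_0 + jZ_L·tanβl) = 59 − j64.2 Ω
Γ_s = (Z_in − Z_s)/(Z_in + Z_s) = (-16 − j64.2)/(134 − j64.2), |Γ_s| = 0.446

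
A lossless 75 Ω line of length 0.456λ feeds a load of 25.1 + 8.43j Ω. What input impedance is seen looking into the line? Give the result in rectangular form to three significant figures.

Z_in ≈ 25.3 − j10.1 Ω

βl = 2π × 0.456 = 164°
tan(βl) = tan(164°) = -0.284
Z_in = Z_0·(Z_L + jZ_0·tanβl)/(Z_0 + jZ_L·tanβl)
     = 75·(25.1 − j12.8)/(77.4 − j7.12)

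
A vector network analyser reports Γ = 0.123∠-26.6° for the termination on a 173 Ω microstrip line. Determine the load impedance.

Z_L ≈ 214 − j24 Ω

Z_L = Z_0·(1 + Γ)/(1 − Γ) = 173·(1.11 − j0.0551)/(0.89 + j0.0551)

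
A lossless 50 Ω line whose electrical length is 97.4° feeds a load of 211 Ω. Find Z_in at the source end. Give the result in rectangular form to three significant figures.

Z_in ≈ 12 + j6.12 Ω

tan(βl) = tan(97.4°) = -7.7
Z_in = Z_0·(Z_L + jZ_0·tanβl)/(Z_0 + jZ_L·tanβl)
     = 50·(211 − j385)/(50 − j1620)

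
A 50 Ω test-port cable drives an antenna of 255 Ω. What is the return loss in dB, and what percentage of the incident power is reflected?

RL ≈ 3.45 dB; 45.2% of incident power reflected

Γ = (255 − 50)/(255 + 50) = 0.672
RL = −20·log₁₀(0.672) = 3.45 dB
P_refl/P_inc = |Γ|² = 0.452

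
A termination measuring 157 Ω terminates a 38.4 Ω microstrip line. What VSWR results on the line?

VSWR ≈ 4.09

For a purely resistive load, VSWR = R_L/Z_0 or Z_0/R_L (whichever > 1) = 157/38.4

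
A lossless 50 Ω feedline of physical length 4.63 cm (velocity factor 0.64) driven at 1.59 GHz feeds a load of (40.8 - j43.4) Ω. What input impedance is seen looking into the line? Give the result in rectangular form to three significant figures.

Z_in ≈ 126 + j18 Ω

λ = v/f = 0.64·c / 1.59 GHz = 0.121 m
βl = 2π·l/λ = 2π × 0.383 = 138°
tan(βl) = tan(138°) = -0.899
Z_in = Z_0·(Z_L + jZ_0·tanβl)/(Z_0 + jZ_L·tanβl)
     = 50·(40.8 − j88.4)/(11 − j36.7)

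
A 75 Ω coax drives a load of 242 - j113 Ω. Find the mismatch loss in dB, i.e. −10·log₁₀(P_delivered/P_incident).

mismatch loss ≈ 1.93 dB

Γ = (167 − j113)/(317 − j113), |Γ| = 0.599
|Γ|² = 0.359, so P_del/P_inc = 1 − |Γ|² = 0.641
ML = −10·log₁₀(1 − |Γ|²)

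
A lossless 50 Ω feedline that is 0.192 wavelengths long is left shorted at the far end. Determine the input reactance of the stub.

βl = 2π × 0.192 = 69.1°
tan(βl) = 2.62
For a shorted stub, Z_in = jZ_0·tan(βl)

X_in ≈ 131 Ω (inductive)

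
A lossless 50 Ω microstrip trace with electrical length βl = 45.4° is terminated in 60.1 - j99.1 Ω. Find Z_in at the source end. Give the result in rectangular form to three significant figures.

tan(βl) = tan(45.4°) = 1.01
Z_in = Z_0·(Z_L + jZ_0·tanβl)/(Z_0 + jZ_L·tanβl)
     = 50·(60.1 − j48.4)/(150 + j60.9)

Z_in ≈ 11.6 − j20.8 Ω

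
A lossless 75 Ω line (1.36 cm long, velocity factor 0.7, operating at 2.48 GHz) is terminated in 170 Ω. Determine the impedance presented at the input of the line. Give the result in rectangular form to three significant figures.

λ = v/f = 0.7·c / 2.48 GHz = 0.0847 m
βl = 2π·l/λ = 2π × 0.161 = 57.8°
tan(βl) = tan(57.8°) = 1.59
Z_in = Z_0·(Z_L + jZ_0·tanβl)/(Z_0 + jZ_L·tanβl)
     = 75·(170 + j119)/(75 + j270)

Z_in ≈ 42.9 − j35.3 Ω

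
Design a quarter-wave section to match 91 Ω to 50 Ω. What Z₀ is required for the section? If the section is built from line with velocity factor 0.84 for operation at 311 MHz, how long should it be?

Z_qwt = √(Z_0·R_L) = √(50 × 91) = √4550
λ = 0.84·c/f = 0.81 m, so l = λ/4 = 0.203 m

Z_qwt ≈ 67.5 Ω; length ≈ 20.3 cm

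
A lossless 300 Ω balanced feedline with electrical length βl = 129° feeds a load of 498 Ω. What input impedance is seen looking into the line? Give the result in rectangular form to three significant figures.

Z_in ≈ 242 + j125 Ω

tan(βl) = tan(129°) = -1.23
Z_in = Z_0·(Z_L + jZ_0·tanβl)/(Z_0 + jZ_L·tanβl)
     = 300·(498 − j370)/(300 − j615)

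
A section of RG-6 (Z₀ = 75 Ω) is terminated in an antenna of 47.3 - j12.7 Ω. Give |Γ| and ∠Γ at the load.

Γ ≈ 0.248 ∠ -149°

Γ = (Z_L − Z_0)/(Z_L + Z_0) = (-27.7 − j12.7)/(122.3 − j12.7)
|Γ| = 30.5/123 = 0.248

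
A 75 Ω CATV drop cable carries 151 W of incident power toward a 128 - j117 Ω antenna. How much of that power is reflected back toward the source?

P_reflected ≈ 45.4 W

|Γ| = |(53 − j117)/(203 − j117)| = 0.548
|Γ|² = 0.301
P_refl = |Γ|²·P_inc = 45.4 W, P_del = (1 − |Γ|²)·P_inc = 106 W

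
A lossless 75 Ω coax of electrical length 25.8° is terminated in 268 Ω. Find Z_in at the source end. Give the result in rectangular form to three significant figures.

Z_in ≈ 83 − j107 Ω

tan(βl) = tan(25.8°) = 0.483
Z_in = Z_0·(Z_L + jZ_0·tanβl)/(Z_0 + jZ_L·tanβl)
     = 75·(268 + j36.3)/(75 + j130)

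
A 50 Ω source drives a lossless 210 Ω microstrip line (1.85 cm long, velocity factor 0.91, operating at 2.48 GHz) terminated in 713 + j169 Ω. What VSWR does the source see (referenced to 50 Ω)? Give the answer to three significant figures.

λ = v/f = 0.91·c / 2.48 GHz = 0.11 m
βl = 2π·l/λ = 2π × 0.168 = 60.5°
tan(βl) = 1.77
Z_in = Z_0·(Z_L + jZ_0·tanβl)/(Z_0 + jZ_L·tanβl) = 81.2 − j125 Ω
Γ_s = (Z_in − Z_s)/(Z_in + Z_s) = (31.2 − j125)/(131 − j125), |Γ_s| = 0.71
VSWR = (1 + |Γ_s|)/(1 − |Γ_s|)

VSWR ≈ 5.89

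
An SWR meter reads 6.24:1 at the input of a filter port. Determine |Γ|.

|Γ| ≈ 0.724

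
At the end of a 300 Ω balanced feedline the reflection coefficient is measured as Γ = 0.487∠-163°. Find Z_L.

Z_L ≈ 106 − j39.4 Ω

Z_L = Z_0·(1 + Γ)/(1 − Γ) = 300·(0.534 − j0.142)/(1.47 + j0.142)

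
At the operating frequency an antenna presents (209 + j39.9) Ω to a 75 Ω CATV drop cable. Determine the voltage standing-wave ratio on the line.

VSWR ≈ 2.9

Γ = (Z_L − Z_0)/(Z_L + Z_0) = (134 + j39.9)/(284 + j39.9)
|Γ| = 140/287 = 0.488
VSWR = (1 + |Γ|)/(1 − |Γ|) = 1.49/0.512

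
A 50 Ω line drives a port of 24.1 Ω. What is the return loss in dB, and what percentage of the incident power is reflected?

RL ≈ 9.13 dB; 12.2% of incident power reflected

Γ = (24.1 − 50)/(24.1 + 50) = -0.35
RL = −20·log₁₀(0.35) = 9.13 dB
P_refl/P_inc = |Γ|² = 0.122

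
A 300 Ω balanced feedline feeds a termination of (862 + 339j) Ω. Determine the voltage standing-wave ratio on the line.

VSWR ≈ 3.37

Γ = (Z_L − Z_0)/(Z_L + Z_0) = (562 + j339)/(1162 + j339)
|Γ| = 656/1210 = 0.542
VSWR = (1 + |Γ|)/(1 − |Γ|) = 1.54/0.458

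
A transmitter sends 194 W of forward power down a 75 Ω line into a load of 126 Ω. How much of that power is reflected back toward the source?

P_reflected ≈ 12.5 W

Γ = (126 − 75)/(126 + 75) = 0.254
|Γ|² = 0.0644
P_refl = |Γ|²·P_inc = 12.5 W, P_del = (1 − |Γ|²)·P_inc = 182 W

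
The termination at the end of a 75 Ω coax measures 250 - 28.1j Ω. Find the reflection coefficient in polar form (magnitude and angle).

Γ = (Z_L − Z_0)/(Z_L + Z_0) = (175 − j28.1)/(325 − j28.1)
|Γ| = 177/326 = 0.543

Γ ≈ 0.543 ∠ -4.18°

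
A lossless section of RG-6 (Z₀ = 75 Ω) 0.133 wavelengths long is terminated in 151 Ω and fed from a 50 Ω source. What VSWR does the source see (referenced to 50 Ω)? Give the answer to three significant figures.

VSWR ≈ 2.2

βl = 2π × 0.133 = 47.9°
tan(βl) = 1.11
Z_in = Z_0·(Z_L + jZ_0·tanβl)/(Z_0 + jZ_L·tanβl) = 56.3 − j42.5 Ω
Γ_s = (Z_in − Z_s)/(Z_in + Z_s) = (6.34 − j42.5)/(106 − j42.5), |Γ_s| = 0.375
VSWR = (1 + |Γ_s|)/(1 − |Γ_s|)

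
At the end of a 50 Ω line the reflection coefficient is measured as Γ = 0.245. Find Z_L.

Z_L = Z_0·(1 + Γ)/(1 − Γ) = 50·(1.25)/(0.755)

Z_L ≈ 82.5 Ω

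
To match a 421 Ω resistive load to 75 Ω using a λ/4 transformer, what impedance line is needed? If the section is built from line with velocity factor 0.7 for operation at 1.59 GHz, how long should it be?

Z_qwt ≈ 178 Ω; length ≈ 3.3 cm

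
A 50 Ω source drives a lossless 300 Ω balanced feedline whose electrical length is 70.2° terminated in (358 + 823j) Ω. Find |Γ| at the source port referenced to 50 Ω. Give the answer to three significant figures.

|Γ| ≈ 0.901

tan(βl) = 2.78
Z_in = Z_0·(Z_L + jZ_0·tanβl)/(Z_0 + jZ_L·tanβl) = 56.9 − j222 Ω
Γ_s = (Z_in − Z_s)/(Z_in + Z_s) = (6.92 − j222)/(107 − j222), |Γ_s| = 0.901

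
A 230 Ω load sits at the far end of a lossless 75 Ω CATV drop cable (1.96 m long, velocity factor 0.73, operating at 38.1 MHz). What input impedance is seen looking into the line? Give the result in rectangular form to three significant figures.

λ = v/f = 0.73·c / 38.1 MHz = 5.75 m
βl = 2π·l/λ = 2π × 0.341 = 123°
tan(βl) = tan(123°) = -1.55
Z_in = Z_0·(Z_L + jZ_0·tanβl)/(Z_0 + jZ_L·tanβl)
     = 75·(230 − j117)/(75 − j358)

Z_in ≈ 33.1 + j41.3 Ω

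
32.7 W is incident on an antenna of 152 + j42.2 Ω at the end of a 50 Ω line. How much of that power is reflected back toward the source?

|Γ| = |(102 + j42.2)/(202 + j42.2)| = 0.535
|Γ|² = 0.286
P_refl = |Γ|²·P_inc = 9.36 W, P_del = (1 − |Γ|²)·P_inc = 23.3 W

P_reflected ≈ 9.36 W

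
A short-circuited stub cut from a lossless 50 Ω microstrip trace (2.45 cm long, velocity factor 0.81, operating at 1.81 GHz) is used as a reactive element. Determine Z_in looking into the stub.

Z_in ≈ +j111 Ω

λ = v/f = 0.81·c / 1.81 GHz = 0.134 m
βl = 2π·l/λ = 2π × 0.182 = 65.7°
tan(βl) = 2.21
For a short-circuited stub, Z_in = jZ_0·tan(βl)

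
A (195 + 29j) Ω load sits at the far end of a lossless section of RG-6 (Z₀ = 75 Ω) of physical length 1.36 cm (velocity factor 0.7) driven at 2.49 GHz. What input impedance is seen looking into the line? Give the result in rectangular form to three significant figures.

λ = v/f = 0.7·c / 2.49 GHz = 0.0843 m
βl = 2π·l/λ = 2π × 0.161 = 58.1°
tan(βl) = tan(58.1°) = 1.6
Z_in = Z_0·(Z_L + jZ_0·tanβl)/(Z_0 + jZ_L·tanβl)
     = 75·(195 + j149)/(28.5 + j313)

Z_in ≈ 39.7 − j43.1 Ω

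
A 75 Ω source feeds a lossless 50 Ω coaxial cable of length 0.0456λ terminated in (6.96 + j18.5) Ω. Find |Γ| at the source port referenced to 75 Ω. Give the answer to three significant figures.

|Γ| ≈ 0.815

βl = 2π × 0.0456 = 16.4°
tan(βl) = 0.295
Z_in = Z_0·(Z_L + jZ_0·tanβl)/(Z_0 + jZ_L·tanβl) = 9.51 + j36.9 Ω
Γ_s = (Z_in − Z_s)/(Z_in + Z_s) = (-65.5 + j36.9)/(84.5 + j36.9), |Γ_s| = 0.815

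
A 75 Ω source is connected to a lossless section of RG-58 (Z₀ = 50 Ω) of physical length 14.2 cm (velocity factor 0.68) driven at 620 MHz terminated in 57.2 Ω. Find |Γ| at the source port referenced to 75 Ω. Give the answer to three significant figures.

|Γ| ≈ 0.166

λ = v/f = 0.68·c / 620 MHz = 0.329 m
βl = 2π·l/λ = 2π × 0.432 = 155°
tan(βl) = -0.459
Z_in = Z_0·(Z_L + jZ_0·tanβl)/(Z_0 + jZ_L·tanβl) = 54.3 + j5.55 Ω
Γ_s = (Z_in − Z_s)/(Z_in + Z_s) = (-20.7 + j5.55)/(129 + j5.55), |Γ_s| = 0.166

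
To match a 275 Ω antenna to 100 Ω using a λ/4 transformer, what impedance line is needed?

Z_qwt ≈ 166 Ω

Z_qwt = √(Z_0·R_L) = √(100 × 275) = √27500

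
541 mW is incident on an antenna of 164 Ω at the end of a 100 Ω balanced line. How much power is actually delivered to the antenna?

P_delivered ≈ 509 mW

Γ = (164 − 100)/(164 + 100) = 0.242
|Γ|² = 0.0588
P_refl = |Γ|²·P_inc = 31.8 mW, P_del = (1 − |Γ|²)·P_inc = 509 mW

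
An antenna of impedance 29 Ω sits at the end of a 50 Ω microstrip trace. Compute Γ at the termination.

Γ = (Z_L − Z_0)/(Z_L + Z_0) = (29 − 50)/(29 + 50) = -21/79

Γ = -0.266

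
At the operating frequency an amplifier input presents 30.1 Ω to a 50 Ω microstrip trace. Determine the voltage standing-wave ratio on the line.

Γ = (30.1 − 50)/(30.1 + 50) = -0.248
VSWR = (1 + 0.248)/(1 − 0.248)

VSWR ≈ 1.66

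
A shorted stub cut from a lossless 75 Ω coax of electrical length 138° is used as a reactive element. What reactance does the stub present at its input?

tan(βl) = -0.9
For a shorted stub, Z_in = jZ_0·tan(βl)

X_in ≈ -67.5 Ω (capacitive)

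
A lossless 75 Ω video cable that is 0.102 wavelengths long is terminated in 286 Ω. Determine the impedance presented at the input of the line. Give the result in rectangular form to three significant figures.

Z_in ≈ 49 − j83.3 Ω

βl = 2π × 0.102 = 36.7°
tan(βl) = tan(36.7°) = 0.746
Z_in = Z_0·(Z_L + jZ_0·tanβl)/(Z_0 + jZ_L·tanβl)
     = 75·(286 + j55.9)/(75 + j213)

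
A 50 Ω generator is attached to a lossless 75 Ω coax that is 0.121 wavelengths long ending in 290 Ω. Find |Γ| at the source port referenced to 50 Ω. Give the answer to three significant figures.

βl = 2π × 0.121 = 43.6°
tan(βl) = 0.951
Z_in = Z_0·(Z_L + jZ_0·tanβl)/(Z_0 + jZ_L·tanβl) = 38 − j68.5 Ω
Γ_s = (Z_in − Z_s)/(Z_in + Z_s) = (-12 − j68.5)/(88 − j68.5), |Γ_s| = 0.624

|Γ| ≈ 0.624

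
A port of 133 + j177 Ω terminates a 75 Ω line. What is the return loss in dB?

RL ≈ 3.32 dB

Γ = (58 + j177)/(208 + j177), |Γ| = 0.682
RL = −20·log₁₀|Γ| = −20·log₁₀(0.682)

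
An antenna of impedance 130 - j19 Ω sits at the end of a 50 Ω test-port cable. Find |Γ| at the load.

Γ = (Z_L − Z_0)/(Z_L + Z_0) = (80 − j19)/(180 − j19)
|Γ| = 82.2/181

|Γ| ≈ 0.454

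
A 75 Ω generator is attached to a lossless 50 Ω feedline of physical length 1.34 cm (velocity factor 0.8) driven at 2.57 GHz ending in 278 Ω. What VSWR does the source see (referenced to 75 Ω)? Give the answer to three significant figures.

VSWR ≈ 6.58

λ = v/f = 0.8·c / 2.57 GHz = 0.0934 m
βl = 2π·l/λ = 2π × 0.143 = 51.7°
tan(βl) = 1.26
Z_in = Z_0·(Z_L + jZ_0·tanβl)/(Z_0 + jZ_L·tanβl) = 14.3 − j37.5 Ω
Γ_s = (Z_in − Z_s)/(Z_in + Z_s) = (-60.7 − j37.5)/(89.3 − j37.5), |Γ_s| = 0.736
VSWR = (1 + |Γ_s|)/(1 − |Γ_s|)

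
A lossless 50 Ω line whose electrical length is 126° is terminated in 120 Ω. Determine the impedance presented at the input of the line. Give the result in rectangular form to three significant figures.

tan(βl) = tan(126°) = -1.38
Z_in = Z_0·(Z_L + jZ_0·tanβl)/(Z_0 + jZ_L·tanβl)
     = 50·(120 − j68.8)/(50 − j165)

Z_in ≈ 29.2 + j27.5 Ω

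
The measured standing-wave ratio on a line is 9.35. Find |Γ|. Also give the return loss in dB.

|Γ| = (S − 1)/(S + 1) = (9.35 − 1)/(9.35 + 1) = 8.35/10.3
RL = −20·log₁₀|Γ| = −20·log₁₀(0.807)

|Γ| ≈ 0.807; return loss ≈ 1.87 dB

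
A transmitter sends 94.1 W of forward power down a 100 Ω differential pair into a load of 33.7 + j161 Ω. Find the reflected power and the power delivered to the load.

|Γ| = |(-66.3 + j161)/(133.7 + j161)| = 0.832
|Γ|² = 0.692
P_refl = |Γ|²·P_inc = 65.1 W, P_del = (1 − |Γ|²)·P_inc = 29 W

P_reflected ≈ 65.1 W; P_delivered ≈ 29 W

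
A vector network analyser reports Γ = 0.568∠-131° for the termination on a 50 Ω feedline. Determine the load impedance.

Z_L ≈ 16.4 − j20.7 Ω

Z_L = Z_0·(1 + Γ)/(1 − Γ) = 50·(0.627 − j0.429)/(1.37 + j0.429)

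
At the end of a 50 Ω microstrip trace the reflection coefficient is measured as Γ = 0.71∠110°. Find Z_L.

Z_L = Z_0·(1 + Γ)/(1 − Γ) = 50·(0.757 + j0.667)/(1.24 − j0.667)

Z_L ≈ 12.5 + j33.5 Ω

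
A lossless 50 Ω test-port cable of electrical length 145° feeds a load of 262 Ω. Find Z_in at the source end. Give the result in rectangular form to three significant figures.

Z_in ≈ 27 + j64 Ω

tan(βl) = tan(145°) = -0.7
Z_in = Z_0·(Z_L + jZ_0·tanβl)/(Z_0 + jZ_L·tanβl)
     = 50·(262 − j35)/(50 − j183)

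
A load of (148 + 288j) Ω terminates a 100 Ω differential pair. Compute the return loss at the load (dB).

Γ = (48 + j288)/(248 + j288), |Γ| = 0.768
RL = −20·log₁₀|Γ| = −20·log₁₀(0.768)

RL ≈ 2.29 dB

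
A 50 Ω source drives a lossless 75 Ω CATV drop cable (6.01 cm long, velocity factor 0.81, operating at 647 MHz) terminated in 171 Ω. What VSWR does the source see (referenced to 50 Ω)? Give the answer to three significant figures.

λ = v/f = 0.81·c / 647 MHz = 0.376 m
βl = 2π·l/λ = 2π × 0.16 = 57.6°
tan(βl) = 1.58
Z_in = Z_0·(Z_L + jZ_0·tanβl)/(Z_0 + jZ_L·tanβl) = 42.8 − j35.7 Ω
Γ_s = (Z_in − Z_s)/(Z_in + Z_s) = (-7.18 − j35.7)/(92.8 − j35.7), |Γ_s| = 0.366
VSWR = (1 + |Γ_s|)/(1 − |Γ_s|)

VSWR ≈ 2.15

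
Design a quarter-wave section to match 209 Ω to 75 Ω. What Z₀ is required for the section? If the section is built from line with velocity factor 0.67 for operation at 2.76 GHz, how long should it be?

Z_qwt = √(Z_0·R_L) = √(75 × 209) = √15680
λ = 0.67·c/f = 0.0728 m, so l = λ/4 = 0.0182 m

Z_qwt ≈ 125 Ω; length ≈ 1.82 cm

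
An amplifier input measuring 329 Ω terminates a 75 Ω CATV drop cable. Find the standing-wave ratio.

VSWR ≈ 4.39

Γ = (329 − 75)/(329 + 75) = 0.629
VSWR = (1 + 0.629)/(1 − 0.629)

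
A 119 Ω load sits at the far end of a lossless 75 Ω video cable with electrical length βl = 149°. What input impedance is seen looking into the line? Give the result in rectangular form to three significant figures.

Z_in ≈ 84.8 + j35.8 Ω

tan(βl) = tan(149°) = -0.601
Z_in = Z_0·(Z_L + jZ_0·tanβl)/(Z_0 + jZ_L·tanβl)
     = 75·(119 − j45.1)/(75 − j71.5)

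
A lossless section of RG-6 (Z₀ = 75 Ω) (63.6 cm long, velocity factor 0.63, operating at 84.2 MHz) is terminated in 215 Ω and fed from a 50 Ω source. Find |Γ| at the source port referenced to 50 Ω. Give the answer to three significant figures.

λ = v/f = 0.63·c / 84.2 MHz = 2.24 m
βl = 2π·l/λ = 2π × 0.283 = 102°
tan(βl) = -4.7
Z_in = Z_0·(Z_L + jZ_0·tanβl)/(Z_0 + jZ_L·tanβl) = 27.2 + j13.9 Ω
Γ_s = (Z_in − Z_s)/(Z_in + Z_s) = (-22.8 + j13.9)/(77.2 + j13.9), |Γ_s| = 0.341

|Γ| ≈ 0.341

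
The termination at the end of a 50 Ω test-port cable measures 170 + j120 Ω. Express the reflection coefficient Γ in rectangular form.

Γ ≈ 0.65 + j0.191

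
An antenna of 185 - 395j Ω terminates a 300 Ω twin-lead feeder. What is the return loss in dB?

RL ≈ 3.64 dB

Γ = (-115 − j395)/(485 − j395), |Γ| = 0.658
RL = −20·log₁₀|Γ| = −20·log₁₀(0.658)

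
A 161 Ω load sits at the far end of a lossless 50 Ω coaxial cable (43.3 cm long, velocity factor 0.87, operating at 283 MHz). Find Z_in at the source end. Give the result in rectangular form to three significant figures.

λ = v/f = 0.87·c / 283 MHz = 0.922 m
βl = 2π·l/λ = 2π × 0.469 = 169°
tan(βl) = tan(169°) = -0.194
Z_in = Z_0·(Z_L + jZ_0·tanβl)/(Z_0 + jZ_L·tanβl)
     = 50·(161 − j9.7)/(50 − j31.2)

Z_in ≈ 120 + j65.4 Ω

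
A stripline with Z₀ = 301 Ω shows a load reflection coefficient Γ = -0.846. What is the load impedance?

Z_L = Z_0·(1 + Γ)/(1 − Γ) = 301·(0.154)/(1.85)

Z_L ≈ 25.1 Ω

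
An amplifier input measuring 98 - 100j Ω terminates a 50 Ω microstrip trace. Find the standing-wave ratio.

Γ = (Z_L − Z_0)/(Z_L + Z_0) = (48 − j100)/(148 − j100)
|Γ| = 111/179 = 0.621
VSWR = (1 + |Γ|)/(1 − |Γ|) = 1.62/0.379

VSWR ≈ 4.28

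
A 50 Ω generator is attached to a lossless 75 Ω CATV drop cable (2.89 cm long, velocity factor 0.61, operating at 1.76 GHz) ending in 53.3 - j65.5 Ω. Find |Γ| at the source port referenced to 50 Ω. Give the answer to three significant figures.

|Γ| ≈ 0.542

λ = v/f = 0.61·c / 1.76 GHz = 0.104 m
βl = 2π·l/λ = 2π × 0.278 = 100°
tan(βl) = -5.64
Z_in = Z_0·(Z_L + jZ_0·tanβl)/(Z_0 + jZ_L·tanβl) = 55.6 + j67.7 Ω
Γ_s = (Z_in − Z_s)/(Z_in + Z_s) = (5.57 + j67.7)/(106 + j67.7), |Γ_s| = 0.542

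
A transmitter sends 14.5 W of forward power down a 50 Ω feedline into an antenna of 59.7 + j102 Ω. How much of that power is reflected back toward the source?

P_reflected ≈ 6.78 W

|Γ| = |(9.7 + j102)/(109.7 + j102)| = 0.684
|Γ|² = 0.468
P_refl = |Γ|²·P_inc = 6.78 W, P_del = (1 − |Γ|²)·P_inc = 7.72 W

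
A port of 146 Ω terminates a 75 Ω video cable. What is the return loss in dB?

RL ≈ 9.86 dB

Γ = (146 − 75)/(146 + 75) = 0.321
RL = −20·log₁₀|Γ| = −20·log₁₀(0.321)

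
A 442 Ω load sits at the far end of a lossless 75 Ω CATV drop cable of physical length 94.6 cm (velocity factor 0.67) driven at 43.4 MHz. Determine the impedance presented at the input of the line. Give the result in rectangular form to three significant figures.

Z_in ≈ 13.8 − j21.5 Ω

λ = v/f = 0.67·c / 43.4 MHz = 4.63 m
βl = 2π·l/λ = 2π × 0.204 = 73.5°
tan(βl) = tan(73.5°) = 3.38
Z_in = Z_0·(Z_L + jZ_0·tanβl)/(Z_0 + jZ_L·tanβl)
     = 75·(442 + j254)/(75 + j1500)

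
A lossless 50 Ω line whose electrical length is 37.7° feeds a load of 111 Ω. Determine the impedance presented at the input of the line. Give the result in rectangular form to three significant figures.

tan(βl) = tan(37.7°) = 0.773
Z_in = Z_0·(Z_L + jZ_0·tanβl)/(Z_0 + jZ_L·tanβl)
     = 50·(111 + j38.6)/(50 + j85.8)

Z_in ≈ 45 − j38.5 Ω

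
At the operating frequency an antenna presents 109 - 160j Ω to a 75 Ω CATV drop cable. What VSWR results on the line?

VSWR ≈ 5.08

Γ = (Z_L − Z_0)/(Z_L + Z_0) = (34 − j160)/(184 − j160)
|Γ| = 164/244 = 0.671
VSWR = (1 + |Γ|)/(1 − |Γ|) = 1.67/0.329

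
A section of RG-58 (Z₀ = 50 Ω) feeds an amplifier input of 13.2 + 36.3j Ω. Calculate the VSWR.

VSWR ≈ 5.88

Γ = (Z_L − Z_0)/(Z_L + Z_0) = (-36.8 + j36.3)/(63.2 + j36.3)
|Γ| = 51.7/72.9 = 0.709
VSWR = (1 + |Γ|)/(1 − |Γ|) = 1.71/0.291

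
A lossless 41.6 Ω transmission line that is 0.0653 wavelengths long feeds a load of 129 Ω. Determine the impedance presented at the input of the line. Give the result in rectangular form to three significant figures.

βl = 2π × 0.0653 = 23.5°
tan(βl) = tan(23.5°) = 0.435
Z_in = Z_0·(Z_L + jZ_0·tanβl)/(Z_0 + jZ_L·tanβl)
     = 41.6·(129 + j18.1)/(41.6 + j56.1)

Z_in ≈ 54.4 − j55.3 Ω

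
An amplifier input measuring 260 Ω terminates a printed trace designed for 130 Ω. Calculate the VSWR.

VSWR ≈ 2

For a purely resistive load, VSWR = R_L/Z_0 or Z_0/R_L (whichever > 1) = 260/130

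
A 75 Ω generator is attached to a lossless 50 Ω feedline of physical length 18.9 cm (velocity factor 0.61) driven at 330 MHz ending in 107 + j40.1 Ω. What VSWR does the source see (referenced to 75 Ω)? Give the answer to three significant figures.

λ = v/f = 0.61·c / 330 MHz = 0.555 m
βl = 2π·l/λ = 2π × 0.341 = 123°
tan(βl) = -1.56
Z_in = Z_0·(Z_L + jZ_0·tanβl)/(Z_0 + jZ_L·tanβl) = 22.7 + j16.8 Ω
Γ_s = (Z_in − Z_s)/(Z_in + Z_s) = (-52.3 + j16.8)/(97.7 + j16.8), |Γ_s| = 0.555
VSWR = (1 + |Γ_s|)/(1 − |Γ_s|)

VSWR ≈ 3.49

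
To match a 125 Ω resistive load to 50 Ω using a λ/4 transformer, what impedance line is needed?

Z_qwt ≈ 79.1 Ω

Z_qwt = √(Z_0·R_L) = √(50 × 125) = √6250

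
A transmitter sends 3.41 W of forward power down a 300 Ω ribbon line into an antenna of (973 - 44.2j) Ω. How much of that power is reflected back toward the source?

P_reflected ≈ 0.956 W

|Γ| = |(673 − j44.2)/(1273 − j44.2)| = 0.529
|Γ|² = 0.28
P_refl = |Γ|²·P_inc = 0.956 W, P_del = (1 − |Γ|²)·P_inc = 2.45 W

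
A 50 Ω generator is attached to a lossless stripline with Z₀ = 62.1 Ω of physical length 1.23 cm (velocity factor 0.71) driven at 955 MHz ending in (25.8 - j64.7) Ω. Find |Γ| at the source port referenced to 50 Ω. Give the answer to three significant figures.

|Γ| ≈ 0.653

λ = v/f = 0.71·c / 955 MHz = 0.223 m
βl = 2π·l/λ = 2π × 0.0551 = 19.9°
tan(βl) = 0.361
Z_in = Z_0·(Z_L + jZ_0·tanβl)/(Z_0 + jZ_L·tanβl) = 15.2 − j32.4 Ω
Γ_s = (Z_in − Z_s)/(Z_in + Z_s) = (-34.8 − j32.4)/(65.2 − j32.4), |Γ_s| = 0.653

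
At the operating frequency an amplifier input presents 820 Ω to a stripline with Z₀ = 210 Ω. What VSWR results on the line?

VSWR ≈ 3.9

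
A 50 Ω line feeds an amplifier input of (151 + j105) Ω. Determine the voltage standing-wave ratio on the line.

VSWR ≈ 4.59

Γ = (Z_L − Z_0)/(Z_L + Z_0) = (101 + j105)/(201 + j105)
|Γ| = 146/227 = 0.642
VSWR = (1 + |Γ|)/(1 − |Γ|) = 1.64/0.358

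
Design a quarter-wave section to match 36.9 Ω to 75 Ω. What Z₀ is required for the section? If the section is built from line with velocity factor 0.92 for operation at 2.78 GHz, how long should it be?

Z_qwt ≈ 52.6 Ω; length ≈ 2.48 cm

Z_qwt = √(Z_0·R_L) = √(75 × 36.9) = √2768
λ = 0.92·c/f = 0.0993 m, so l = λ/4 = 0.0248 m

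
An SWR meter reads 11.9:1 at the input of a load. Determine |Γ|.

|Γ| = (S − 1)/(S + 1) = (11.9 − 1)/(11.9 + 1) = 10.9/12.9

|Γ| ≈ 0.845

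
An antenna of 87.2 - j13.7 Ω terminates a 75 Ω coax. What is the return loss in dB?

Γ = (12.2 − j13.7)/(162.2 − j13.7), |Γ| = 0.113
RL = −20·log₁₀|Γ| = −20·log₁₀(0.113)

RL ≈ 19 dB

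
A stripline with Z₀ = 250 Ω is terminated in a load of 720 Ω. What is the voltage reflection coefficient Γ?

Γ = (Z_L − Z_0)/(Z_L + Z_0) = (720 − 250)/(720 + 250) = 470/970

Γ = 0.485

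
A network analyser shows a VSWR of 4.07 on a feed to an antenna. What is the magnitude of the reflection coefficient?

|Γ| = (S − 1)/(S + 1) = (4.07 − 1)/(4.07 + 1) = 3.07/5.07

|Γ| ≈ 0.606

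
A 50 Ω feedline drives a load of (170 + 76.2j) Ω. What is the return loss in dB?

Γ = (120 + j76.2)/(220 + j76.2), |Γ| = 0.611
RL = −20·log₁₀|Γ| = −20·log₁₀(0.611)

RL ≈ 4.29 dB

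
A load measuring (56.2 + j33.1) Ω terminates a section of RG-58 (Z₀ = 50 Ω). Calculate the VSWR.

Γ = (Z_L − Z_0)/(Z_L + Z_0) = (6.2 + j33.1)/(106.2 + j33.1)
|Γ| = 33.7/111 = 0.303
VSWR = (1 + |Γ|)/(1 − |Γ|) = 1.3/0.697

VSWR ≈ 1.87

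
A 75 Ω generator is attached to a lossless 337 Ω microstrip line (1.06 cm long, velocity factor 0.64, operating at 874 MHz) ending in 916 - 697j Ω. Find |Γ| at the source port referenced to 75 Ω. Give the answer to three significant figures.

λ = v/f = 0.64·c / 874 MHz = 0.22 m
βl = 2π·l/λ = 2π × 0.0483 = 17.4°
tan(βl) = 0.313
Z_in = Z_0·(Z_L + jZ_0·tanβl)/(Z_0 + jZ_L·tanβl) = 293 − j510 Ω
Γ_s = (Z_in − Z_s)/(Z_in + Z_s) = (218 − j510)/(368 − j510), |Γ_s| = 0.882

|Γ| ≈ 0.882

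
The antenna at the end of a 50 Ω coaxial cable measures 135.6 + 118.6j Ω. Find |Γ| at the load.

|Γ| ≈ 0.664

Γ = (Z_L − Z_0)/(Z_L + Z_0) = (85.6 + j118.6)/(185.6 + j118.6)
|Γ| = 146/220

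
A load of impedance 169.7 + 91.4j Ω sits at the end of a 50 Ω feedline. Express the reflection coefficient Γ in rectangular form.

Γ ≈ 0.612 + j0.161

Γ = (Z_L − Z_0)/(Z_L + Z_0) = (119.7 + j91.4)/(219.7 + j91.4)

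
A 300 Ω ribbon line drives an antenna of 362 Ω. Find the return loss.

RL ≈ 20.6 dB

Γ = (362 − 300)/(362 + 300) = 0.0937
RL = −20·log₁₀|Γ| = −20·log₁₀(0.0937)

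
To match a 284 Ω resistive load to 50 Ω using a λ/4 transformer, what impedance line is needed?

Z_qwt ≈ 119 Ω

Z_qwt = √(Z_0·R_L) = √(50 × 284) = √14200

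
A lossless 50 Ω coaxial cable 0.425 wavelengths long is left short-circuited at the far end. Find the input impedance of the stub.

βl = 2π × 0.425 = 153°
tan(βl) = -0.51
For a short-circuited stub, Z_in = jZ_0·tan(βl)

Z_in ≈ −j25.5 Ω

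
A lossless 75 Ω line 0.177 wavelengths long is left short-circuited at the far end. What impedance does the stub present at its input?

Z_in ≈ +j152 Ω

βl = 2π × 0.177 = 63.7°
tan(βl) = 2.03
For a short-circuited stub, Z_in = jZ_0·tan(βl)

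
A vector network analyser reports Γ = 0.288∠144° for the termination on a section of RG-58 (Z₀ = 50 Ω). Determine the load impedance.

Z_L = Z_0·(1 + Γ)/(1 − Γ) = 50·(0.767 + j0.169)/(1.23 − j0.169)

Z_L ≈ 29.6 + j10.9 Ω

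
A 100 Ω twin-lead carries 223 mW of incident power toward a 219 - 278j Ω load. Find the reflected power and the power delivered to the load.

|Γ| = |(119 − j278)/(319 − j278)| = 0.715
|Γ|² = 0.511
P_refl = |Γ|²·P_inc = 114 mW, P_del = (1 − |Γ|²)·P_inc = 109 mW

P_reflected ≈ 114 mW; P_delivered ≈ 109 mW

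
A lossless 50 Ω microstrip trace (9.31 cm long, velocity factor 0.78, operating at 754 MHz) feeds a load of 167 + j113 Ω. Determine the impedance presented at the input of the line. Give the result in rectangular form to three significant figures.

Z_in ≈ 10.4 + j8.23 Ω

λ = v/f = 0.78·c / 754 MHz = 0.31 m
βl = 2π·l/λ = 2π × 0.3 = 108°
tan(βl) = tan(108°) = -3.08
Z_in = Z_0·(Z_L + jZ_0·tanβl)/(Z_0 + jZ_L·tanβl)
     = 50·(167 − j40.9)/(398 − j514)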